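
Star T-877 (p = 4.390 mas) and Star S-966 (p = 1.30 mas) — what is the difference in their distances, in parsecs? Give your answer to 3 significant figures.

d_A = 1/0.004390″ = 227.79 pc; d_B = 1/0.001300″ = 769.23 pc.
|d_B − d_A| = |769.23 − 227.79| = 541.44 pc.

541 pc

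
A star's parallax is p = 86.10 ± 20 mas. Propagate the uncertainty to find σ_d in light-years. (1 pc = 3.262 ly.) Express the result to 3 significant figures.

8.80 ly

d = 1/p, so σ_d = σ_p / p².
σ_d = 0.0200 / (0.08610)² = 0.0200 / 0.0074132 = 2.6979 pc = 2.6979 × 3.262 ly = 8.8005 ly.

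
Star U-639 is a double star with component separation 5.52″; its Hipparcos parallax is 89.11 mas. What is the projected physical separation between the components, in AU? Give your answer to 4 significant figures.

d = 1/p = 1/0.08911″ = 11.222 pc.
At distance d (pc), an angle of θ arcsec spans θ·d AU: s = 5.52 × 11.222 = 61.945 AU.

61.95 AU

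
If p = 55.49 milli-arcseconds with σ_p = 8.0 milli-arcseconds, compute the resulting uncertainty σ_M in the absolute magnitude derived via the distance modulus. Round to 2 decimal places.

M = m − 5 log₁₀ d + 5 = m + 5 log₁₀ p + 5, so ∂M/∂p = 5/(p ln 10).
σ_M = (5/ln 10) · (σ_p/p) = 2.1715 × 8.0/55.49 = 2.1715 × 0.14417 = 0.31307.

σ_M = 0.31 mag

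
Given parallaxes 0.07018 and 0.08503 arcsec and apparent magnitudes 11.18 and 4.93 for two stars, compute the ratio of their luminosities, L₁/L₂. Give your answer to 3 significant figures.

L₁/L₂ = 0.00464

d₁ = 1/p₁ = 1/0.07018″ = 14.249 pc; d₂ = 1/p₂ = 1/0.08503″ = 11.761 pc.
M₁ = m₁ − 5 log₁₀ d₁ + 5 = 11.18 − 5.7689 + 5 = 10.4111.
M₂ = 4.93 − 5.3522 + 5 = 4.5778.
L₁/L₂ = 10^(0.4(M₂ − M₁)) = 10^(0.4 × (-5.8333)) = 10^(-2.33332) = 0.0046417.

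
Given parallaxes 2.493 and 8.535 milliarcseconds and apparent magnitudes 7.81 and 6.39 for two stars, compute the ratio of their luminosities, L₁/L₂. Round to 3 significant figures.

L₁/L₂ = 3.17

d₁ = 1/p₁ = 1/0.002493″ = 401.12 pc; d₂ = 1/p₂ = 1/0.008535″ = 117.16 pc.
M₁ = m₁ − 5 log₁₀ d₁ + 5 = 7.81 − 13.0164 + 5 = -0.2064.
M₂ = 6.39 − 10.3439 + 5 = 1.0461.
L₁/L₂ = 10^(0.4(M₂ − M₁)) = 10^(0.4 × 1.2525) = 10^0.50100 = 3.1696.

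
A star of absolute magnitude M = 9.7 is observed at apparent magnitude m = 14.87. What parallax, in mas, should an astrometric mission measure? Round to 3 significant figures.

m − M = 14.87 − 9.7 = 5.17.
d = 10^((m−M)/5 + 1) = 10^2.034 = 108.14 pc.
p = 1/d = 1/108.14 = 0.0092473 arcsec = 9.2473 mas.

9.25 mas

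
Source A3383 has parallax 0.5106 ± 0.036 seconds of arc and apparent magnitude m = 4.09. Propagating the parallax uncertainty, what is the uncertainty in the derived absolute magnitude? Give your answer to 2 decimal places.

M = m − 5 log₁₀ d + 5 = m + 5 log₁₀ p + 5, so ∂M/∂p = 5/(p ln 10).
σ_M = (5/ln 10) · (σ_p/p) = 2.1715 × 0.036/0.5106 = 2.1715 × 0.070505 = 0.1531.

σ_M = 0.15 mag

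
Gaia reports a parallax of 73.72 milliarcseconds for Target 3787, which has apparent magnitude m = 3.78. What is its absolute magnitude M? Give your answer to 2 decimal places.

M = 3.12

d = 1/p = 1/0.07372″ = 13.565 pc.
m − M = 5 log₁₀(13.565) − 5 = 5.6621 − 5 = 0.6621.
M = m − (m − M) = 3.78 − 0.6621 = 3.12.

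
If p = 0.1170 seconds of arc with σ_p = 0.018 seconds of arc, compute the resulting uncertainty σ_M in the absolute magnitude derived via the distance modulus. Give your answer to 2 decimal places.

σ_M = 0.33 mag

M = m − 5 log₁₀ d + 5 = m + 5 log₁₀ p + 5, so ∂M/∂p = 5/(p ln 10).
σ_M = (5/ln 10) · (σ_p/p) = 2.1715 × 0.018/0.1170 = 2.1715 × 0.15385 = 0.33409.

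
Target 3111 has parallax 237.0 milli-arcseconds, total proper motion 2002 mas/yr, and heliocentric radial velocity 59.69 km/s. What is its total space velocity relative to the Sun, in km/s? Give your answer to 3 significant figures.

71.9 km/s

d = 1/p = 1/0.2370″ = 4.2194 pc.
μ = 2002 mas/yr = 2.002 ″/yr.
v_t = 4.740 μ d = 4.740 × 2.002 × 4.2194 = 40.04 km/s.
v = √(v_r² + v_t²) = √(59.69² + 40.04²) = √5166.1 = 71.876 km/s.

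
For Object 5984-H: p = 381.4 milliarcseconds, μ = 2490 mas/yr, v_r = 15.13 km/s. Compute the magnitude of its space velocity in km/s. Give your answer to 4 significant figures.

34.45 km/s

d = 1/p = 1/0.3814″ = 2.6219 pc.
μ = 2490 mas/yr = 2.490 ″/yr.
v_t = 4.740 μ d = 4.740 × 2.490 × 2.6219 = 30.945 km/s.
v = √(v_r² + v_t²) = √(15.13² + 30.945²) = √1186.51 = 34.446 km/s.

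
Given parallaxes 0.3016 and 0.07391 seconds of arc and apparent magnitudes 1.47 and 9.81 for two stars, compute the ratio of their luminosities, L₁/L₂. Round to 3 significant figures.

L₁/L₂ = 130

d₁ = 1/p₁ = 1/0.3016″ = 3.3156 pc; d₂ = 1/p₂ = 1/0.07391″ = 13.53 pc.
M₁ = m₁ − 5 log₁₀ d₁ + 5 = 1.47 − 2.6028 + 5 = 3.8672.
M₂ = 9.81 − 5.6565 + 5 = 9.1535.
L₁/L₂ = 10^(0.4(M₂ − M₁)) = 10^(0.4 × 5.2863) = 10^2.11452 = 130.17.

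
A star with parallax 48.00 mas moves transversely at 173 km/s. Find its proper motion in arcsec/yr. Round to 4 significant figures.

1.752 arcsec/yr

d = 1/p = 1/0.04800″ = 20.833 pc.
μ = v_t / (4.74 d) = 173 / (4.74 × 20.833) = 173 / 98.748 = 1.7519 ″/yr.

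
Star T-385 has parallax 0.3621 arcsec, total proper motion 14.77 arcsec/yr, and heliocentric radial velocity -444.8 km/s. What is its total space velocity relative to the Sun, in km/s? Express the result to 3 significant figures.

d = 1/p = 1/0.3621″ = 2.7617 pc.
v_t = 4.740 μ d = 4.740 × 14.77 × 2.7617 = 193.35 km/s.
v = √(v_r² + v_t²) = √((-444.8)² + 193.35²) = √235231 = 485.01 km/s.

485 km/s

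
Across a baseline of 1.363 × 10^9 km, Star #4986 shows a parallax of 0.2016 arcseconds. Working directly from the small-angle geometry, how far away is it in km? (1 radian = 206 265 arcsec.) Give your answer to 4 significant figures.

θ = 0.2016″ = 0.2016/206265 = 9.7738 × 10^-7 rad.
d = B/θ = (1.363 × 10^9) / (9.7738 × 10^-7) = 1.3945 × 10^15 km.

1.395 × 10^15 km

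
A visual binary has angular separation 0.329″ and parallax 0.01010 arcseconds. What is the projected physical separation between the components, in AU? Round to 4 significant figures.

d = 1/p = 1/0.01010″ = 99.01 pc.
At distance d (pc), an angle of θ arcsec spans θ·d AU: s = 0.329 × 99.01 = 32.574 AU.

32.57 AU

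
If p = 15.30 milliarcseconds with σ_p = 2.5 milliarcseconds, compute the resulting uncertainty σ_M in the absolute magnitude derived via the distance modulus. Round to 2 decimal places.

M = m − 5 log₁₀ d + 5 = m + 5 log₁₀ p + 5, so ∂M/∂p = 5/(p ln 10).
σ_M = (5/ln 10) · (σ_p/p) = 2.1715 × 2.5/15.30 = 2.1715 × 0.1634 = 0.35482.

σ_M = 0.35 mag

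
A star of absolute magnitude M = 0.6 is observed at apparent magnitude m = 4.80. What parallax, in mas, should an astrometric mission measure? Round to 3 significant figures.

m − M = 4.80 − 0.6 = 4.20.
d = 10^((m−M)/5 + 1) = 10^1.840 = 69.183 pc.
p = 1/d = 1/69.183 = 0.014454 arcsec = 14.454 mas.

14.5 mas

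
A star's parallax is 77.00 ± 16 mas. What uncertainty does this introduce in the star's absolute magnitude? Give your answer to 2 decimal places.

σ_M = 0.45 mag

M = m − 5 log₁₀ d + 5 = m + 5 log₁₀ p + 5, so ∂M/∂p = 5/(p ln 10).
σ_M = (5/ln 10) · (σ_p/p) = 2.1715 × 16/77.00 = 2.1715 × 0.20779 = 0.45122.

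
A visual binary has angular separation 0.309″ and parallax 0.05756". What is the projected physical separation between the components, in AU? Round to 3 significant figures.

d = 1/p = 1/0.05756″ = 17.373 pc.
At distance d (pc), an angle of θ arcsec spans θ·d AU: s = 0.309 × 17.373 = 5.3683 AU.

5.37 AU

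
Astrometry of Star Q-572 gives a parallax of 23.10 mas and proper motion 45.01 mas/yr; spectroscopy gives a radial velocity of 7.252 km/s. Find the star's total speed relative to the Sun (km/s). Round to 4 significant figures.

d = 1/p = 1/0.02310″ = 43.29 pc.
μ = 45.01 mas/yr = 0.04501 ″/yr.
v_t = 4.740 μ d = 4.740 × 0.04501 × 43.29 = 9.2358 km/s.
v = √(v_r² + v_t²) = √(7.252² + 9.2358²) = √137.892 = 11.743 km/s.

11.74 km/s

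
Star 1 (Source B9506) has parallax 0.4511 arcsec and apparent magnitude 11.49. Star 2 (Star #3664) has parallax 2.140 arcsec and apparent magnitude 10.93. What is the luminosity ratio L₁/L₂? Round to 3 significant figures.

d₁ = 1/p₁ = 1/0.4511″ = 2.2168 pc; d₂ = 1/p₂ = 1/2.140″ = 0.46729 pc.
M₁ = m₁ − 5 log₁₀ d₁ + 5 = 11.49 − 1.7286 + 5 = 14.7614.
M₂ = 10.93 − (-1.6521) + 5 = 17.5821.
L₁/L₂ = 10^(0.4(M₂ − M₁)) = 10^(0.4 × 2.8207) = 10^1.12828 = 13.436.

L₁/L₂ = 13.4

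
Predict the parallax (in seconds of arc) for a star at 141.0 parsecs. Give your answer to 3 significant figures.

p = 1/d = 1/141 = 0.0070922 arcsec.

0.00709 arcsec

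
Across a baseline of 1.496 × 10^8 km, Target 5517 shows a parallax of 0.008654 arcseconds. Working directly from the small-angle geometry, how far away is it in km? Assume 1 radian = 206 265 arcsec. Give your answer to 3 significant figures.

θ = 0.008654″ = 0.008654/206265 = 4.1956 × 10^-8 rad.
d = B/θ = (1.496 × 10^8) / (4.1956 × 10^-8) = 3.5656 × 10^15 km.

3.57 × 10^15 km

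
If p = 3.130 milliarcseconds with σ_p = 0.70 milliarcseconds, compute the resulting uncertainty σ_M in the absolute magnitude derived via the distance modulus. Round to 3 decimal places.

M = m − 5 log₁₀ d + 5 = m + 5 log₁₀ p + 5, so ∂M/∂p = 5/(p ln 10).
σ_M = (5/ln 10) · (σ_p/p) = 2.1715 × 0.70/3.130 = 2.1715 × 0.22364 = 0.48563.

σ_M = 0.486 mag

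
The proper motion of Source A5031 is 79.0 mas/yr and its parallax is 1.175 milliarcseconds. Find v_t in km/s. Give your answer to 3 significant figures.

d = 1/p = 1/0.001175″ = 851.06 pc.
μ = 79.0 mas/yr = 0.0790 ″/yr.
v_t = 4.74 × μ × d = 4.74 × 0.0790 × 851.06 = 318.69 km/s.

319 km/s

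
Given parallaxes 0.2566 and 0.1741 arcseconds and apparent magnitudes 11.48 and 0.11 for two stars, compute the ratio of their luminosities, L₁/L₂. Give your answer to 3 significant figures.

d₁ = 1/p₁ = 1/0.2566″ = 3.8971 pc; d₂ = 1/p₂ = 1/0.1741″ = 5.7438 pc.
M₁ = m₁ − 5 log₁₀ d₁ + 5 = 11.48 − 2.9537 + 5 = 13.5263.
M₂ = 0.11 − 3.7960 + 5 = 1.3140.
L₁/L₂ = 10^(0.4(M₂ − M₁)) = 10^(0.4 × (-12.2123)) = 10^(-4.88492) = 0.000013034.

L₁/L₂ = 1.30 × 10^-5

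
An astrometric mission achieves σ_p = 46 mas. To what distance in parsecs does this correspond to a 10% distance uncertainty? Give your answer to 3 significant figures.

2.17 pc

σ_d/d = σ_p/p, so the condition is σ_p/p ≤ 0.10, i.e. p ≥ σ_p/0.10.
p_min = 46/0.10 = 460 mas = 0.46 arcsec.
d_max = 1/p_min = 1/0.46 = 2.1739 pc.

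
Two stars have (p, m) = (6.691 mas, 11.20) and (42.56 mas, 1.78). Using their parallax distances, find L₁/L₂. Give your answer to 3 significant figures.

d₁ = 1/p₁ = 1/0.006691″ = 149.45 pc; d₂ = 1/p₂ = 1/0.04256″ = 23.496 pc.
M₁ = m₁ − 5 log₁₀ d₁ + 5 = 11.20 − 10.8725 + 5 = 5.3275.
M₂ = 1.78 − 6.8550 + 5 = -0.0750.
L₁/L₂ = 10^(0.4(M₂ − M₁)) = 10^(0.4 × (-5.4025)) = 10^(-2.16100) = 0.0069024.

L₁/L₂ = 0.00690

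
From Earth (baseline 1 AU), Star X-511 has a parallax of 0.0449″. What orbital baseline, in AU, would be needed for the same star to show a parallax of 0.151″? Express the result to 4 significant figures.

3.363 AU

Parallax scales linearly with baseline: p ∝ B, so B = p_target / p_Earth × 1 AU.
B = 0.151 / 0.0449 = 3.363 AU.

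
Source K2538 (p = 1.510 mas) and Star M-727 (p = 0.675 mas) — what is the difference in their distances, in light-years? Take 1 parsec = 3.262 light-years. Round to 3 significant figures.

d_A = 1/0.001510″ = 662.25 pc; d_B = 1/0.0006750″ = 1481.5 pc.
|d_B − d_A| = |1481.5 − 662.25| = 819.25 pc = 819.25 × 3.262 ly = 2672.4 ly.

2670 ly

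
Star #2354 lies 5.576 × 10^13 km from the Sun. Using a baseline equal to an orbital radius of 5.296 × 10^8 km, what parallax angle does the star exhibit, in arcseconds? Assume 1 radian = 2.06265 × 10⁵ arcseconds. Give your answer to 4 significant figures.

θ ≈ B/d = (5.296 × 10^8) / (5.576 × 10^13) = 9.4978 × 10^-6 rad.
In arcseconds: 9.4978 × 10^-6 × 206265 = 1.9591″.

1.959 arcsec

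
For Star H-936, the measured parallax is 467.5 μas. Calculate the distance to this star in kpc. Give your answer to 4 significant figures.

p = 467.5 μas = 0.0004675 arcsec.
d = 1/p = 1/0.0004675 = 2139 pc.
= 2.139 kpc.

2.139 kpc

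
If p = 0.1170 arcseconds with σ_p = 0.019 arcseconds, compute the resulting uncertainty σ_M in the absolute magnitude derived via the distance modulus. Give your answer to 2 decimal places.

M = m − 5 log₁₀ d + 5 = m + 5 log₁₀ p + 5, so ∂M/∂p = 5/(p ln 10).
σ_M = (5/ln 10) · (σ_p/p) = 2.1715 × 0.019/0.1170 = 2.1715 × 0.16239 = 0.35263.

σ_M = 0.35 mag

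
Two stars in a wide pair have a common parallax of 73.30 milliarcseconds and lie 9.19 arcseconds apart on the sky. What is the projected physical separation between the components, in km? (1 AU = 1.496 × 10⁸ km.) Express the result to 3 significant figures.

1.88 × 10^10 km

d = 1/p = 1/0.07330″ = 13.643 pc.
At distance d (pc), an angle of θ arcsec spans θ·d AU: s = 9.19 × 13.643 = 125.38 AU.
= 125.38 × 1.496 × 10⁸ km = 1.8757 × 10^10 km.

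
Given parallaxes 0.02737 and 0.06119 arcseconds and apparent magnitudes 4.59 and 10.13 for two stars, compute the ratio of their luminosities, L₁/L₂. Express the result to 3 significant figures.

L₁/L₂ = 822

d₁ = 1/p₁ = 1/0.02737″ = 36.536 pc; d₂ = 1/p₂ = 1/0.06119″ = 16.343 pc.
M₁ = m₁ − 5 log₁₀ d₁ + 5 = 4.59 − 7.8136 + 5 = 1.7764.
M₂ = 10.13 − 6.0667 + 5 = 9.0633.
L₁/L₂ = 10^(0.4(M₂ − M₁)) = 10^(0.4 × 7.2869) = 10^2.91476 = 821.79.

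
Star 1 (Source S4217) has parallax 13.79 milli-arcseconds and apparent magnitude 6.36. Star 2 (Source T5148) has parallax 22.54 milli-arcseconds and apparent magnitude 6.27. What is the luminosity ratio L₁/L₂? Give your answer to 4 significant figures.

L₁/L₂ = 2.459

d₁ = 1/p₁ = 1/0.01379″ = 72.516 pc; d₂ = 1/p₂ = 1/0.02254″ = 44.366 pc.
M₁ = m₁ − 5 log₁₀ d₁ + 5 = 6.36 − 9.3022 + 5 = 2.0578.
M₂ = 6.27 − 8.2353 + 5 = 3.0347.
L₁/L₂ = 10^(0.4(M₂ − M₁)) = 10^(0.4 × 0.9769) = 10^0.39076 = 2.459.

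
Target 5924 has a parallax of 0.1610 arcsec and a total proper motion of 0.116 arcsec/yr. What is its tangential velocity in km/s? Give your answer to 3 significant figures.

3.42 km/s

d = 1/p = 1/0.1610″ = 6.2112 pc.
v_t = 4.74 × μ × d = 4.74 × 0.116 × 6.2112 = 3.4152 km/s.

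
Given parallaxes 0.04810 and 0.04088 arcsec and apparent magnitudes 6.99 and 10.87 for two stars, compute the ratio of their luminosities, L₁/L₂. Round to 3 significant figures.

d₁ = 1/p₁ = 1/0.04810″ = 20.79 pc; d₂ = 1/p₂ = 1/0.04088″ = 24.462 pc.
M₁ = m₁ − 5 log₁₀ d₁ + 5 = 6.99 − 6.5893 + 5 = 5.4007.
M₂ = 10.87 − 6.9425 + 5 = 8.9275.
L₁/L₂ = 10^(0.4(M₂ − M₁)) = 10^(0.4 × 3.5268) = 10^1.41072 = 25.747.

L₁/L₂ = 25.7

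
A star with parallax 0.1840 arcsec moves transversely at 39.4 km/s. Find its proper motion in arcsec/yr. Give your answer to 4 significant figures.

1.529 arcsec/yr

d = 1/p = 1/0.1840″ = 5.4348 pc.
μ = v_t / (4.74 d) = 39.4 / (4.74 × 5.4348) = 39.4 / 25.761 = 1.5294 ″/yr.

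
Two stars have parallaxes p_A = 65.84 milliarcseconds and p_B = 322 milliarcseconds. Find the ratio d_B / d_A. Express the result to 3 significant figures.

Since d = 1/p, d_B/d_A = p_A/p_B.
= 65.84 / 322 = 0.20447.

0.204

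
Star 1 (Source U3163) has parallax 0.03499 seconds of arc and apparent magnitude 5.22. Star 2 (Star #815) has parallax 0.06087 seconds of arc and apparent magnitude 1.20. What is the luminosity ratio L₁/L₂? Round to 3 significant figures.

d₁ = 1/p₁ = 1/0.03499″ = 28.58 pc; d₂ = 1/p₂ = 1/0.06087″ = 16.428 pc.
M₁ = m₁ − 5 log₁₀ d₁ + 5 = 5.22 − 7.2803 + 5 = 2.9397.
M₂ = 1.20 − 6.0779 + 5 = 0.1221.
L₁/L₂ = 10^(0.4(M₂ − M₁)) = 10^(0.4 × (-2.8176)) = 10^(-1.12704) = 0.074638.

L₁/L₂ = 0.0746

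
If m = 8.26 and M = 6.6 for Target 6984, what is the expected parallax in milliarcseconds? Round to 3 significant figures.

46.6 mas

m − M = 8.26 − 6.6 = 1.66.
d = 10^((m−M)/5 + 1) = 10^1.332 = 21.478 pc.
p = 1/d = 1/21.478 = 0.046559 arcsec = 46.559 mas.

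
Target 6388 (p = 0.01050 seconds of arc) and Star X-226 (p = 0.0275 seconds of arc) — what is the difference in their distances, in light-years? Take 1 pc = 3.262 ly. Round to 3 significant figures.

192 ly

d_A = 1/0.01050″ = 95.238 pc; d_B = 1/0.02750″ = 36.364 pc.
|d_B − d_A| = |36.364 − 95.238| = 58.874 pc = 58.874 × 3.262 ly = 192.05 ly.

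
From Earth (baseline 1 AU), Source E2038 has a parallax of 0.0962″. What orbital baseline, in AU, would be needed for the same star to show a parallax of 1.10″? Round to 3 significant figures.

11.4 AU

Parallax scales linearly with baseline: p ∝ B, so B = p_target / p_Earth × 1 AU.
B = 1.10 / 0.0962 = 11.435 AU.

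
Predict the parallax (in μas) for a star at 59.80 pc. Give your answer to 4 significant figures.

p = 1/d = 1/59.8 = 0.016722 arcsec.
= 0.016722 × 10⁶ = 16722 μas.

16720 μas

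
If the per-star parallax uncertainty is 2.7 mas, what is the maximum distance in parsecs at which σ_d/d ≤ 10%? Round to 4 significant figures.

σ_d/d = σ_p/p, so the condition is σ_p/p ≤ 0.10, i.e. p ≥ σ_p/0.10.
p_min = 2.7/0.10 = 27 mas = 0.027 arcsec.
d_max = 1/p_min = 1/0.027 = 37.037 pc.

37.04 pc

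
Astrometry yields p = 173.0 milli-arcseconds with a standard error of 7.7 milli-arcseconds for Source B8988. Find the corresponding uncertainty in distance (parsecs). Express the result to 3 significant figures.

d = 1/p, so σ_d = σ_p / p².
σ_d = 0.00770 / (0.1730)² = 0.00770 / 0.029929 = 0.25728 pc.

0.257 pc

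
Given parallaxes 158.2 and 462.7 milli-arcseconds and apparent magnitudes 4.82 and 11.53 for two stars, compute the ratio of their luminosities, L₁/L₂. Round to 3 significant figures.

d₁ = 1/p₁ = 1/0.1582″ = 6.3211 pc; d₂ = 1/p₂ = 1/0.4627″ = 2.1612 pc.
M₁ = m₁ − 5 log₁₀ d₁ + 5 = 4.82 − 4.0040 + 5 = 5.8160.
M₂ = 11.53 − 1.6735 + 5 = 14.8565.
L₁/L₂ = 10^(0.4(M₂ − M₁)) = 10^(0.4 × 9.0405) = 10^3.61620 = 4132.4.

L₁/L₂ = 4130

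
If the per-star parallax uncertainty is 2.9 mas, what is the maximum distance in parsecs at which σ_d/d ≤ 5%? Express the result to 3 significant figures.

σ_d/d = σ_p/p, so the condition is σ_p/p ≤ 0.05, i.e. p ≥ σ_p/0.05.
p_min = 2.9/0.05 = 58 mas = 0.058 arcsec.
d_max = 1/p_min = 1/0.058 = 17.241 pc.

17.2 pc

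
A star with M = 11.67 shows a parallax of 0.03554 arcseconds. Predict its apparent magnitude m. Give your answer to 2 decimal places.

d = 1/p = 1/0.03554″ = 28.137 pc.
m − M = 5 log₁₀ d − 5 = 5 log₁₀(28.137) − 5 = 7.2464 − 5 = 2.2464.
m = M + (m − M) = 11.67 + 2.2464 = 13.92.

m = 13.92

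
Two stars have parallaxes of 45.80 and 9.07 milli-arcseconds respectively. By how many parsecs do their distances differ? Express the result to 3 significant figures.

d_A = 1/0.04580″ = 21.834 pc; d_B = 1/0.009070″ = 110.25 pc.
|d_B − d_A| = |110.25 − 21.834| = 88.416 pc.

88.4 pc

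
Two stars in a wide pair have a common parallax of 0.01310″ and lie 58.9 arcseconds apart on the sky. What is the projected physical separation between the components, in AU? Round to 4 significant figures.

d = 1/p = 1/0.01310″ = 76.336 pc.
At distance d (pc), an angle of θ arcsec spans θ·d AU: s = 58.9 × 76.336 = 4496.2 AU.

4496 AU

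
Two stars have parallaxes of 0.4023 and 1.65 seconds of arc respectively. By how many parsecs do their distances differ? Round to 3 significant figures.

1.88 pc

d_A = 1/0.4023″ = 2.4857 pc; d_B = 1/1.650″ = 0.60606 pc.
|d_B − d_A| = |0.60606 − 2.4857| = 1.8796 pc.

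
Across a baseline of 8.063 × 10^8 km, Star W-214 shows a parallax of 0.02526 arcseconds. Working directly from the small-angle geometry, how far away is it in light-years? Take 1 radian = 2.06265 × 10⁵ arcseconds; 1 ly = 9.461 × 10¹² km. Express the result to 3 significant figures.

696 ly

θ = 0.02526″ = 0.02526/206265 = 1.2246 × 10^-7 rad.
d = B/θ = (8.063 × 10^8) / (1.2246 × 10^-7) = 6.5842 × 10^15 km = (6.5842 × 10^15) / (9.461 × 10^12) ly = 695.93 ly.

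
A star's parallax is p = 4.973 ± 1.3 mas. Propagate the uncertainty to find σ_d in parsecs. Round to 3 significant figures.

d = 1/p, so σ_d = σ_p / p².
σ_d = 0.00130 / (0.004973)² = 0.00130 / 0.000024731 = 52.566 pc.

52.6 pc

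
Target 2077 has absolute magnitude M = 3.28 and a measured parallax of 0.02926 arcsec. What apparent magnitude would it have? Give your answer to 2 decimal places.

d = 1/p = 1/0.02926″ = 34.176 pc.
m − M = 5 log₁₀ d − 5 = 5 log₁₀(34.176) − 5 = 7.6686 − 5 = 2.6686.
m = M + (m − M) = 3.28 + 2.6686 = 5.95.

m = 5.95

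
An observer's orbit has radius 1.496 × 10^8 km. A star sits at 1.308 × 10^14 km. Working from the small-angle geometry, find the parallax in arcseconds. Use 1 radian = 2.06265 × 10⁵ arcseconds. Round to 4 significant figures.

0.2359 arcsec

θ ≈ B/d = (1.496 × 10^8) / (1.308 × 10^14) = 1.1437 × 10^-6 rad.
In arcseconds: 1.1437 × 10^-6 × 206265 = 0.23591″.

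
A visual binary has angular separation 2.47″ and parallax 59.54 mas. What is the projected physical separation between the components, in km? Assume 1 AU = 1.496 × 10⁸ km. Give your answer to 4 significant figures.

6.206 × 10^9 km

d = 1/p = 1/0.05954″ = 16.795 pc.
At distance d (pc), an angle of θ arcsec spans θ·d AU: s = 2.47 × 16.795 = 41.484 AU.
= 41.484 × 1.496 × 10⁸ km = 6.2060 × 10^9 km.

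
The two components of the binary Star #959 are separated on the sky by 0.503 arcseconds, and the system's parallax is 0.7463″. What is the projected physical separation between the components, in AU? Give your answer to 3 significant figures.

0.674 AU

d = 1/p = 1/0.7463″ = 1.3399 pc.
At distance d (pc), an angle of θ arcsec spans θ·d AU: s = 0.503 × 1.3399 = 0.67397 AU.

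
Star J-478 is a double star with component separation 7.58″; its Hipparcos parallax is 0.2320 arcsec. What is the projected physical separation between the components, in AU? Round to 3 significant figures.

d = 1/p = 1/0.2320″ = 4.3103 pc.
At distance d (pc), an angle of θ arcsec spans θ·d AU: s = 7.58 × 4.3103 = 32.672 AU.

32.7 AU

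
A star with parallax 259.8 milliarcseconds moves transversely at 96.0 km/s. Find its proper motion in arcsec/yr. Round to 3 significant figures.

d = 1/p = 1/0.2598″ = 3.8491 pc.
μ = v_t / (4.74 d) = 96.0 / (4.74 × 3.8491) = 96.0 / 18.245 = 5.2617 ″/yr.

5.26 arcsec/yr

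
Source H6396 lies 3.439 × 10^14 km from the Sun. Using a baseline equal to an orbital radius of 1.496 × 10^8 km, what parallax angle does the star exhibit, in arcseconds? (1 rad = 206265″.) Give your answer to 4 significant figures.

0.08973 arcsec

θ ≈ B/d = (1.496 × 10^8) / (3.439 × 10^14) = 4.3501 × 10^-7 rad.
In arcseconds: 4.3501 × 10^-7 × 206265 = 0.089727″.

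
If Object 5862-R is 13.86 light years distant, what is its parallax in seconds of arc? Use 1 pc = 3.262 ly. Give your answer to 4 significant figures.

0.2354 arcsec

d = 13.86 ly ÷ 3.262 = 4.2489 pc.
p = 1/d = 1/4.2489 = 0.23536 arcsec.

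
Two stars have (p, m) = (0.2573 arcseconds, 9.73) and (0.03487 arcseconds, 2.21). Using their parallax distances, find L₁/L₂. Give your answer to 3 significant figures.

L₁/L₂ = 1.80 × 10^-5

d₁ = 1/p₁ = 1/0.2573″ = 3.8865 pc; d₂ = 1/p₂ = 1/0.03487″ = 28.678 pc.
M₁ = m₁ − 5 log₁₀ d₁ + 5 = 9.73 − 2.9478 + 5 = 11.7822.
M₂ = 2.21 − 7.2877 + 5 = -0.0777.
L₁/L₂ = 10^(0.4(M₂ − M₁)) = 10^(0.4 × (-11.8599)) = 10^(-4.74396) = 0.000018032.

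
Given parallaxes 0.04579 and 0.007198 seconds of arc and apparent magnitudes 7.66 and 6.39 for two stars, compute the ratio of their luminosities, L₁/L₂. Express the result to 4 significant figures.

d₁ = 1/p₁ = 1/0.04579″ = 21.839 pc; d₂ = 1/p₂ = 1/0.007198″ = 138.93 pc.
M₁ = m₁ − 5 log₁₀ d₁ + 5 = 7.66 − 6.6962 + 5 = 5.9638.
M₂ = 6.39 − 10.7140 + 5 = 0.6760.
L₁/L₂ = 10^(0.4(M₂ − M₁)) = 10^(0.4 × (-5.2878)) = 10^(-2.11512) = 0.0076715.

L₁/L₂ = 0.007672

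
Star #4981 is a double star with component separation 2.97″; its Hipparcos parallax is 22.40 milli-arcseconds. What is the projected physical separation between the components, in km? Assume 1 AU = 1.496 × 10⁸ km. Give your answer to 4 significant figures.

d = 1/p = 1/0.02240″ = 44.643 pc.
At distance d (pc), an angle of θ arcsec spans θ·d AU: s = 2.97 × 44.643 = 132.59 AU.
= 132.59 × 1.496 × 10⁸ km = 1.9835 × 10^10 km.

1.984 × 10^10 km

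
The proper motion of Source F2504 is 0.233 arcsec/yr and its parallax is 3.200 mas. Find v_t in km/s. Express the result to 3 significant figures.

345 km/s

d = 1/p = 1/0.003200″ = 312.5 pc.
v_t = 4.74 × μ × d = 4.74 × 0.233 × 312.5 = 345.13 km/s.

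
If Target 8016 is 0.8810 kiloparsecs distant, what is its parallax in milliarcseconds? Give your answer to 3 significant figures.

d = 0.8810 kpc = 881 pc.
p = 1/d = 1/881 = 0.0011351 arcsec.
= 0.0011351 × 1000 = 1.1351 mas.

1.14 mas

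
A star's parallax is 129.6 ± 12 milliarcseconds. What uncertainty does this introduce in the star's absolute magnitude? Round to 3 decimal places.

σ_M = 0.201 mag

M = m − 5 log₁₀ d + 5 = m + 5 log₁₀ p + 5, so ∂M/∂p = 5/(p ln 10).
σ_M = (5/ln 10) · (σ_p/p) = 2.1715 × 12/129.6 = 2.1715 × 0.092593 = 0.20107.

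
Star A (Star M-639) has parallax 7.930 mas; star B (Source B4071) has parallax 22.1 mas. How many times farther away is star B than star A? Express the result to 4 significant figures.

0.3588

Since d = 1/p, d_B/d_A = p_A/p_B.
= 7.930 / 22.1 = 0.35882.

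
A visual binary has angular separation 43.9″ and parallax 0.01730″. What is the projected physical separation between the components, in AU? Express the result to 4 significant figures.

2538 AU

d = 1/p = 1/0.01730″ = 57.803 pc.
At distance d (pc), an angle of θ arcsec spans θ·d AU: s = 43.9 × 57.803 = 2537.6 AU.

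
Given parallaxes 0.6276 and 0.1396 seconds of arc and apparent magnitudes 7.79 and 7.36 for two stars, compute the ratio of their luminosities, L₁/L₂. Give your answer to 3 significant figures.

d₁ = 1/p₁ = 1/0.6276″ = 1.5934 pc; d₂ = 1/p₂ = 1/0.1396″ = 7.1633 pc.
M₁ = m₁ − 5 log₁₀ d₁ + 5 = 7.79 − 1.0116 + 5 = 11.7784.
M₂ = 7.36 − 4.2756 + 5 = 8.0844.
L₁/L₂ = 10^(0.4(M₂ − M₁)) = 10^(0.4 × (-3.6940)) = 10^(-1.47760) = 0.033297.

L₁/L₂ = 0.0333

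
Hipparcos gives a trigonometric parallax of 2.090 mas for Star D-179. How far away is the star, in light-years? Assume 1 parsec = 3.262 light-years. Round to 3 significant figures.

p = 2.090 mas = 0.002090 arcsec.
d = 1/p = 1/0.002090 = 478.47 pc.
In light-years: 478.47 × 3.262 = 1560.8 ly.

1560 light years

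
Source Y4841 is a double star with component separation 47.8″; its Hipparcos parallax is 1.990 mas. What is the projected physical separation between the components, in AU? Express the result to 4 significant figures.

24020 AU

d = 1/p = 1/0.001990″ = 502.51 pc.
At distance d (pc), an angle of θ arcsec spans θ·d AU: s = 47.8 × 502.51 = 24020 AU.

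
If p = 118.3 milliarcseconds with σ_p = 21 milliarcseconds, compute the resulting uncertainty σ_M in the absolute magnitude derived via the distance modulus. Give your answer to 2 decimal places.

σ_M = 0.39 mag

M = m − 5 log₁₀ d + 5 = m + 5 log₁₀ p + 5, so ∂M/∂p = 5/(p ln 10).
σ_M = (5/ln 10) · (σ_p/p) = 2.1715 × 21/118.3 = 2.1715 × 0.17751 = 0.38546.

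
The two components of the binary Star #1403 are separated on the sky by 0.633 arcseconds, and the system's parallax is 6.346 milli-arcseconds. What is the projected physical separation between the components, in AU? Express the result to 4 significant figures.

99.75 AU

d = 1/p = 1/0.006346″ = 157.58 pc.
At distance d (pc), an angle of θ arcsec spans θ·d AU: s = 0.633 × 157.58 = 99.748 AU.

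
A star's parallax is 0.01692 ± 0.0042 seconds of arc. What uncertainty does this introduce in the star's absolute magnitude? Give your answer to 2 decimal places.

M = m − 5 log₁₀ d + 5 = m + 5 log₁₀ p + 5, so ∂M/∂p = 5/(p ln 10).
σ_M = (5/ln 10) · (σ_p/p) = 2.1715 × 0.0042/0.01692 = 2.1715 × 0.24823 = 0.53903.

σ_M = 0.54 mag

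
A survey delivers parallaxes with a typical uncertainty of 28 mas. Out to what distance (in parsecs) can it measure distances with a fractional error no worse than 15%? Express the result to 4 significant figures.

σ_d/d = σ_p/p, so the condition is σ_p/p ≤ 0.15, i.e. p ≥ σ_p/0.15.
p_min = 28/0.15 = 186.67 mas = 0.18667 arcsec.
d_max = 1/p_min = 1/0.18667 = 5.357 pc.

5.357 pc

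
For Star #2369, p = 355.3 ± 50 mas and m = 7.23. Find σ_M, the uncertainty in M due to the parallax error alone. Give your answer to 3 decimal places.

σ_M = 0.306 mag

M = m − 5 log₁₀ d + 5 = m + 5 log₁₀ p + 5, so ∂M/∂p = 5/(p ln 10).
σ_M = (5/ln 10) · (σ_p/p) = 2.1715 × 50/355.3 = 2.1715 × 0.14073 = 0.3056.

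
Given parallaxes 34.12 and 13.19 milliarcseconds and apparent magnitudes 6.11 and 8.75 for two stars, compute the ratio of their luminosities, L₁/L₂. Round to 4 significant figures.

d₁ = 1/p₁ = 1/0.03412″ = 29.308 pc; d₂ = 1/p₂ = 1/0.01319″ = 75.815 pc.
M₁ = m₁ − 5 log₁₀ d₁ + 5 = 6.11 − 7.3349 + 5 = 3.7751.
M₂ = 8.75 − 9.3988 + 5 = 4.3512.
L₁/L₂ = 10^(0.4(M₂ − M₁)) = 10^(0.4 × 0.5761) = 10^0.23044 = 1.7.

L₁/L₂ = 1.700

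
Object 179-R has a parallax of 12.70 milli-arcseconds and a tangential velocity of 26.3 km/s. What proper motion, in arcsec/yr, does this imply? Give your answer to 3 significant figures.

0.0705 arcsec/yr

d = 1/p = 1/0.01270″ = 78.74 pc.
μ = v_t / (4.74 d) = 26.3 / (4.74 × 78.74) = 26.3 / 373.23 = 0.070466 ″/yr.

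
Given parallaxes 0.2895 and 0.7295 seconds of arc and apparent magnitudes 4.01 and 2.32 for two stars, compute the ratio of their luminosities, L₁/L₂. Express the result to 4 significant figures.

d₁ = 1/p₁ = 1/0.2895″ = 3.4542 pc; d₂ = 1/p₂ = 1/0.7295″ = 1.3708 pc.
M₁ = m₁ − 5 log₁₀ d₁ + 5 = 4.01 − 2.6917 + 5 = 6.3183.
M₂ = 2.32 − 0.6849 + 5 = 6.6351.
L₁/L₂ = 10^(0.4(M₂ − M₁)) = 10^(0.4 × 0.3168) = 10^0.12672 = 1.3388.

L₁/L₂ = 1.339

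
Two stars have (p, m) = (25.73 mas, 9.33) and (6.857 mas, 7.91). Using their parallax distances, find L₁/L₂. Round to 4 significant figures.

L₁/L₂ = 0.01920

d₁ = 1/p₁ = 1/0.02573″ = 38.865 pc; d₂ = 1/p₂ = 1/0.006857″ = 145.84 pc.
M₁ = m₁ − 5 log₁₀ d₁ + 5 = 9.33 − 7.9478 + 5 = 6.3822.
M₂ = 7.91 − 10.8194 + 5 = 2.0906.
L₁/L₂ = 10^(0.4(M₂ − M₁)) = 10^(0.4 × (-4.2916)) = 10^(-1.71664) = 0.019203.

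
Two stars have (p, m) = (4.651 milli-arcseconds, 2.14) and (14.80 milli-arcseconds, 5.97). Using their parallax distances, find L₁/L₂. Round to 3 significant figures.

L₁/L₂ = 345

d₁ = 1/p₁ = 1/0.004651″ = 215.01 pc; d₂ = 1/p₂ = 1/0.01480″ = 67.568 pc.
M₁ = m₁ − 5 log₁₀ d₁ + 5 = 2.14 − 11.6623 + 5 = -4.5223.
M₂ = 5.97 − 9.1487 + 5 = 1.8213.
L₁/L₂ = 10^(0.4(M₂ − M₁)) = 10^(0.4 × 6.3436) = 10^2.53744 = 344.7.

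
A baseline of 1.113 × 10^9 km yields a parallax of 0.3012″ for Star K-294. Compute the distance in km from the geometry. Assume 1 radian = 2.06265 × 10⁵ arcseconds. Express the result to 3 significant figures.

7.62 × 10^14 km

θ = 0.3012″ = 0.3012/206265 = 1.4603 × 10^-6 rad.
d = B/θ = (1.113 × 10^9) / (1.4603 × 10^-6) = 7.6217 × 10^14 km.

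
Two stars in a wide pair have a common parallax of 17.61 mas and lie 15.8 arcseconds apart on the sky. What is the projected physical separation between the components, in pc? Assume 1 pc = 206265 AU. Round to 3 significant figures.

d = 1/p = 1/0.01761″ = 56.786 pc.
At distance d (pc), an angle of θ arcsec spans θ·d AU: s = 15.8 × 56.786 = 897.22 AU.
= 897.22 / 206265 = 0.0043498 pc.

0.00435 pc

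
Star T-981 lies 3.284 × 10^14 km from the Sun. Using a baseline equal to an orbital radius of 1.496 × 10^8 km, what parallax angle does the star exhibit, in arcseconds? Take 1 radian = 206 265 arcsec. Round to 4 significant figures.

θ ≈ B/d = (1.496 × 10^8) / (3.284 × 10^14) = 4.5554 × 10^-7 rad.
In arcseconds: 4.5554 × 10^-7 × 206265 = 0.093962″.

0.09396 arcsec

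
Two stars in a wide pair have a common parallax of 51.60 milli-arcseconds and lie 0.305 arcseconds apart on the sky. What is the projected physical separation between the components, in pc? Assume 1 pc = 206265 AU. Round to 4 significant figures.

d = 1/p = 1/0.05160″ = 19.38 pc.
At distance d (pc), an angle of θ arcsec spans θ·d AU: s = 0.305 × 19.38 = 5.9109 AU.
= 5.9109 / 206265 = 2.8657 × 10^-5 pc.

2.866 × 10^-5 pc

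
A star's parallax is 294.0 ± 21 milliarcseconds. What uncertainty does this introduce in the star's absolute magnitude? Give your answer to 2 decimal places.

M = m − 5 log₁₀ d + 5 = m + 5 log₁₀ p + 5, so ∂M/∂p = 5/(p ln 10).
σ_M = (5/ln 10) · (σ_p/p) = 2.1715 × 21/294.0 = 2.1715 × 0.071429 = 0.15511.

σ_M = 0.16 mag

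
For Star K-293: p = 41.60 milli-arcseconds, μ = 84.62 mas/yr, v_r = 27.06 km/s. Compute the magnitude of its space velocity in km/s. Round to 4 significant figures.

28.73 km/s

d = 1/p = 1/0.04160″ = 24.038 pc.
μ = 84.62 mas/yr = 0.08462 ″/yr.
v_t = 4.740 μ d = 4.740 × 0.08462 × 24.038 = 9.6416 km/s.
v = √(v_r² + v_t²) = √(27.06² + 9.6416²) = √825.204 = 28.726 km/s.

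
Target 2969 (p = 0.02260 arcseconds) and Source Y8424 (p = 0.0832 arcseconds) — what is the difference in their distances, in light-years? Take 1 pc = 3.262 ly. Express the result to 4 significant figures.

105.1 ly

d_A = 1/0.02260″ = 44.248 pc; d_B = 1/0.08320″ = 12.019 pc.
|d_B − d_A| = |12.019 − 44.248| = 32.229 pc = 32.229 × 3.262 ly = 105.13 ly.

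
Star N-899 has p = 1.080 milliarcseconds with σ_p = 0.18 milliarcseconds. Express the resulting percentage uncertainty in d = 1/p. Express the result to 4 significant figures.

For d = 1/p, |σ_d/d| = |σ_p/p|.
σ_p/p = 0.18 / 1.080 = 0.16667 = 16.667%.

16.67%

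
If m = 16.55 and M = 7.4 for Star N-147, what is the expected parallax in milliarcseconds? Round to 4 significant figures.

m − M = 16.55 − 7.4 = 9.15.
d = 10^((m−M)/5 + 1) = 10^2.830 = 676.08 pc.
p = 1/d = 1/676.08 = 0.0014791 arcsec = 1.4791 mas.

1.479 mas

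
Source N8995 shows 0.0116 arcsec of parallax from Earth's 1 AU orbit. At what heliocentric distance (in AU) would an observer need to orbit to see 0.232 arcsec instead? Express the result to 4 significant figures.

Parallax scales linearly with baseline: p ∝ B, so B = p_target / p_Earth × 1 AU.
B = 0.232 / 0.0116 = 20 AU.

20.00 AU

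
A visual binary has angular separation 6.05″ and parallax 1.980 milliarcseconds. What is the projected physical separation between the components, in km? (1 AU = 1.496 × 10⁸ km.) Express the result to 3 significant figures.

d = 1/p = 1/0.001980″ = 505.05 pc.
At distance d (pc), an angle of θ arcsec spans θ·d AU: s = 6.05 × 505.05 = 3055.6 AU.
= 3055.6 × 1.496 × 10⁸ km = 4.5712 × 10^11 km.

4.57 × 10^11 km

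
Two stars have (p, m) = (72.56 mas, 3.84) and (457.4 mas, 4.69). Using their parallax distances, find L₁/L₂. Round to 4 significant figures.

L₁/L₂ = 86.94

d₁ = 1/p₁ = 1/0.07256″ = 13.782 pc; d₂ = 1/p₂ = 1/0.4574″ = 2.1863 pc.
M₁ = m₁ − 5 log₁₀ d₁ + 5 = 3.84 − 5.6966 + 5 = 3.1434.
M₂ = 4.69 − 1.6985 + 5 = 7.9915.
L₁/L₂ = 10^(0.4(M₂ − M₁)) = 10^(0.4 × 4.8481) = 10^1.93924 = 86.944.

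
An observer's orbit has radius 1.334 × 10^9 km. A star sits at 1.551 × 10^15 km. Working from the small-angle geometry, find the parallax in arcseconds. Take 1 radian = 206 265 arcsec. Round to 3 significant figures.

θ ≈ B/d = (1.334 × 10^9) / (1.551 × 10^15) = 8.6009 × 10^-7 rad.
In arcseconds: 8.6009 × 10^-7 × 206265 = 0.17741″.

0.177 arcsec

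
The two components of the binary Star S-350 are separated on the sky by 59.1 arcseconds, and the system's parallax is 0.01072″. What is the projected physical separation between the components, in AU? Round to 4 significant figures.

d = 1/p = 1/0.01072″ = 93.284 pc.
At distance d (pc), an angle of θ arcsec spans θ·d AU: s = 59.1 × 93.284 = 5513.1 AU.

5513 AU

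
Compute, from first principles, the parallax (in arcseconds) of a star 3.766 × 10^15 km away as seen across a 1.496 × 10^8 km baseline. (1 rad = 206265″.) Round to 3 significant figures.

0.00819 arcsec

θ ≈ B/d = (1.496 × 10^8) / (3.766 × 10^15) = 3.9724 × 10^-8 rad.
In arcseconds: 3.9724 × 10^-8 × 206265 = 0.0081937″.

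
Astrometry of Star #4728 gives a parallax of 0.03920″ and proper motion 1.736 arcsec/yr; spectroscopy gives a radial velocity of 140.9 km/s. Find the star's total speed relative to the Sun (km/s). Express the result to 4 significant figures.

252.8 km/s

d = 1/p = 1/0.03920″ = 25.51 pc.
v_t = 4.740 μ d = 4.740 × 1.736 × 25.51 = 209.91 km/s.
v = √(v_r² + v_t²) = √(140.9² + 209.91²) = √63915 = 252.81 km/s.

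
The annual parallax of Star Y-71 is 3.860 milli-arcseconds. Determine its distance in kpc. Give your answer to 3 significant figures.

p = 3.860 milli-arcseconds = 0.003860 arcsec.
d = 1/p = 1/0.003860 = 259.07 pc.
= 0.25907 kpc.

0.259 kpc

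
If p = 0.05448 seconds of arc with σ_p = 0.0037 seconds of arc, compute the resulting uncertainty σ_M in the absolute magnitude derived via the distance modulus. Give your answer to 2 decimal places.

M = m − 5 log₁₀ d + 5 = m + 5 log₁₀ p + 5, so ∂M/∂p = 5/(p ln 10).
σ_M = (5/ln 10) · (σ_p/p) = 2.1715 × 0.0037/0.05448 = 2.1715 × 0.067915 = 0.14748.

σ_M = 0.15 mag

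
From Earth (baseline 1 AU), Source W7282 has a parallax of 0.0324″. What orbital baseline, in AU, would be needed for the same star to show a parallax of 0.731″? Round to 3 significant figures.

Parallax scales linearly with baseline: p ∝ B, so B = p_target / p_Earth × 1 AU.
B = 0.731 / 0.0324 = 22.562 AU.

22.6 AU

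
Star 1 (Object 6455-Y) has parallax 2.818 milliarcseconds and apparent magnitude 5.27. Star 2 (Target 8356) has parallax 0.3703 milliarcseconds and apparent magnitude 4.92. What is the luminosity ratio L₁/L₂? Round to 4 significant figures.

L₁/L₂ = 0.01251

d₁ = 1/p₁ = 1/0.002818″ = 354.86 pc; d₂ = 1/p₂ = 1/0.0003703″ = 2700.5 pc.
M₁ = m₁ − 5 log₁₀ d₁ + 5 = 5.27 − 12.7503 + 5 = -2.4803.
M₂ = 4.92 − 17.1572 + 5 = -7.2372.
L₁/L₂ = 10^(0.4(M₂ − M₁)) = 10^(0.4 × (-4.7569)) = 10^(-1.90276) = 0.01251.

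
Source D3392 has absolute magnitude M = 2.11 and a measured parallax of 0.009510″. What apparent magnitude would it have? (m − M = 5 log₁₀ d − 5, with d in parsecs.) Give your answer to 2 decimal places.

d = 1/p = 1/0.009510″ = 105.15 pc.
m − M = 5 log₁₀ d − 5 = 5 log₁₀(105.15) − 5 = 10.1090 − 5 = 5.1090.
m = M + (m − M) = 2.11 + 5.1090 = 7.22.

m = 7.22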